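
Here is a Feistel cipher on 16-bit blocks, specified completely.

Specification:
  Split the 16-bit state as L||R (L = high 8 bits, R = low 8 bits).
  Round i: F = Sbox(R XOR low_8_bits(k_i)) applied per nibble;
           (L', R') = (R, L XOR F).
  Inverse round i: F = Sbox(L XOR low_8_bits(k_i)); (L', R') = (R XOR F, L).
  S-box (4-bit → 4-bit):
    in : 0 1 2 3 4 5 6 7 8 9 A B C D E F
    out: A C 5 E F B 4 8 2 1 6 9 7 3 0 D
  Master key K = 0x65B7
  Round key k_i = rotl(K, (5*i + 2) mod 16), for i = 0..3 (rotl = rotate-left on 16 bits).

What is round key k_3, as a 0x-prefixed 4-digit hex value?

K = 0x65B7
k_0 = rotl(K, (5*0+2) mod 16) = rotl(K, 2) = 0x96DD
k_1 = rotl(K, (5*1+2) mod 16) = rotl(K, 7) = 0xDBB2
k_2 = rotl(K, (5*2+2) mod 16) = rotl(K, 12) = 0x765B
k_3 = rotl(K, (5*3+2) mod 16) = rotl(K, 1) = 0xCB6E

0xCB6E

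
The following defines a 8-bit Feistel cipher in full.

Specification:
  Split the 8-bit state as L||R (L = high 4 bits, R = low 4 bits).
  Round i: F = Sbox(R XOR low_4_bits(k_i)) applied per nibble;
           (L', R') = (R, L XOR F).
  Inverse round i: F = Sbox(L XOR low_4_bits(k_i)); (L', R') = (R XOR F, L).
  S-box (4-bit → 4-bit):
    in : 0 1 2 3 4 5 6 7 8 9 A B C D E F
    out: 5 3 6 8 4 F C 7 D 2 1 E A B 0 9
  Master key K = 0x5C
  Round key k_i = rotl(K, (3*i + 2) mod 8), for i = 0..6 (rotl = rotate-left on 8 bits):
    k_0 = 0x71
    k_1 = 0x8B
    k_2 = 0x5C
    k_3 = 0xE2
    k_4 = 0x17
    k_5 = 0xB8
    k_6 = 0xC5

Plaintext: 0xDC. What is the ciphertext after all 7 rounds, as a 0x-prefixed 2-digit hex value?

0xE5

s_0 = plaintext = 0xDC
s_1 = Round(s_0, k_0) = 0xC6
s_2 = Round(s_1, k_1) = 0x67
s_3 = Round(s_2, k_2) = 0x78
s_4 = Round(s_3, k_3) = 0x86
s_5 = Round(s_4, k_4) = 0x6B
s_6 = Round(s_5, k_5) = 0xBE
s_7 = Round(s_6, k_6) = 0xE5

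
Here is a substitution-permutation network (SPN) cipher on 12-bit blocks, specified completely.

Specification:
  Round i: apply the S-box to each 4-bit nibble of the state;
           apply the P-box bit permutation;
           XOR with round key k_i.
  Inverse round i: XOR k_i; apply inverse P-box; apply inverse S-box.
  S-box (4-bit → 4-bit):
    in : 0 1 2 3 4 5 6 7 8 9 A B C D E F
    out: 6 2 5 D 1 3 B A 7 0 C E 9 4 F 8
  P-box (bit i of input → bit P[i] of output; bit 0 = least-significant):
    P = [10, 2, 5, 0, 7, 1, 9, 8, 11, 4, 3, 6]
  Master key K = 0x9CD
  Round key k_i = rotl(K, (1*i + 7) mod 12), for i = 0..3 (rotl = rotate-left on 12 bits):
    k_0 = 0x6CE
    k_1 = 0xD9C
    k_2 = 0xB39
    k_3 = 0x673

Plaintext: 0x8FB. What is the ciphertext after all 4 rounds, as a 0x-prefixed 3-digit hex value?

0xC7D

s_0 = plaintext = 0x8FB
s_1 = Round(s_0, k_0) = 0xFF3
s_2 = Round(s_1, k_1) = 0x8FD
s_3 = Round(s_2, k_2) = 0x201
s_4 = Round(s_3, k_3) = 0xC7D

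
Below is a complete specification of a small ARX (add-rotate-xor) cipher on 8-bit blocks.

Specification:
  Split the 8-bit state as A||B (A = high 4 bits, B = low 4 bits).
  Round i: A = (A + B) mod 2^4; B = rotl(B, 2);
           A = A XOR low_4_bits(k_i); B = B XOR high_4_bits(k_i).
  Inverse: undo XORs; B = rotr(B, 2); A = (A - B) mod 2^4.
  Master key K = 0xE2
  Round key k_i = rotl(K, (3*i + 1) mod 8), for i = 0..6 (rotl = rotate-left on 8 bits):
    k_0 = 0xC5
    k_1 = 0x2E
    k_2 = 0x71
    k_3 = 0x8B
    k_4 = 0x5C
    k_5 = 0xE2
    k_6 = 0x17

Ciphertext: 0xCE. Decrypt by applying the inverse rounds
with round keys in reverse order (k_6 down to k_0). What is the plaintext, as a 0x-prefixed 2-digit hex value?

s_0 = ciphertext = 0xCE
s_1 = InvRound(s_0, k_6) = 0xCF
s_2 = InvRound(s_1, k_5) = 0xA4
s_3 = InvRound(s_2, k_4) = 0x24
s_4 = InvRound(s_3, k_3) = 0x63
s_5 = InvRound(s_4, k_2) = 0x61
s_6 = InvRound(s_5, k_1) = 0xCC
s_7 = InvRound(s_6, k_0) = 0x90

0x90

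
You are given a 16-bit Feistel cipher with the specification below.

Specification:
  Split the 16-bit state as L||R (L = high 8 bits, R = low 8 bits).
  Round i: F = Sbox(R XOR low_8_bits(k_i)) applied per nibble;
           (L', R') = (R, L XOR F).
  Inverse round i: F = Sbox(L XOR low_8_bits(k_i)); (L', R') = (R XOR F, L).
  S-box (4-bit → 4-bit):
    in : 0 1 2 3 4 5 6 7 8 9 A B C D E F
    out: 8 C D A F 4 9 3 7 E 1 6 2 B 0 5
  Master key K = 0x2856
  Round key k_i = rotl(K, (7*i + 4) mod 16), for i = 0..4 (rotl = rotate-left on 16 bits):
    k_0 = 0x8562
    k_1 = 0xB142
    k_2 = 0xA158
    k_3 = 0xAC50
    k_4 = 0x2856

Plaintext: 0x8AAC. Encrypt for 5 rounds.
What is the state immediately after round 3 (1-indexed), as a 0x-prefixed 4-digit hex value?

0xABF0

s_0 = plaintext = 0x8AAC
s_1 = Round(s_0, k_0) = 0xACAA
s_2 = Round(s_1, k_1) = 0xAAAB
s_3 = Round(s_2, k_2) = 0xABF0
s_4 = Round(s_3, k_3) = 0xF0B3
s_5 = Round(s_4, k_4) = 0xB3F4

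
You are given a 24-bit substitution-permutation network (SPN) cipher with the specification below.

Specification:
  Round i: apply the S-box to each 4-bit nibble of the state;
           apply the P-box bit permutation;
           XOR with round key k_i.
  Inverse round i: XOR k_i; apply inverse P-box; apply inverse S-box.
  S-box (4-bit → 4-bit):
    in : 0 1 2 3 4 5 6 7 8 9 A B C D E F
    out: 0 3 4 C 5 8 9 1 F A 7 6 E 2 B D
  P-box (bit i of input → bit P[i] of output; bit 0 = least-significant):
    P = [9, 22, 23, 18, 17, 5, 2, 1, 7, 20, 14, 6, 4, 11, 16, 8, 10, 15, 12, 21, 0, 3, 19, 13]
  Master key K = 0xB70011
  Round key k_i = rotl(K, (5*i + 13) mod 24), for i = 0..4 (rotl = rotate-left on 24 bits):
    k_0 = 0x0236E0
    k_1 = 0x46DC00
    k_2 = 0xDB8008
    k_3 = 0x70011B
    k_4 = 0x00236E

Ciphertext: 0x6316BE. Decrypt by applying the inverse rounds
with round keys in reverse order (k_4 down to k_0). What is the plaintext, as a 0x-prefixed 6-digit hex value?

0xBAB268

s_0 = ciphertext = 0x6316BE
s_1 = InvRound(s_0, k_4) = 0x5FF67D
s_2 = InvRound(s_1, k_3) = 0x383386
s_3 = InvRound(s_2, k_2) = 0x9C37FA
s_4 = InvRound(s_3, k_1) = 0xCDE8EA
s_5 = InvRound(s_4, k_0) = 0xBAB268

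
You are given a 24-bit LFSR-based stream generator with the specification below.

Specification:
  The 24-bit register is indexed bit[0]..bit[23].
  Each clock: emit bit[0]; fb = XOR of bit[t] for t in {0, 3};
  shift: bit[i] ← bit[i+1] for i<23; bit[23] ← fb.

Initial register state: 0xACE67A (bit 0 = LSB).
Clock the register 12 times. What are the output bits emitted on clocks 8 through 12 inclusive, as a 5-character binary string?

00110

reg_0 = 0xACE67A
clock 1: out=0, reg = 0xD6733D
clock 2: out=1, reg = 0x6B399E
clock 3: out=0, reg = 0xB59CCF
clock 4: out=1, reg = 0x5ACE67
clock 5: out=1, reg = 0xAD6733
clock 6: out=1, reg = 0xD6B399
clock 7: out=1, reg = 0x6B59CC
clock 8: out=0, reg = 0xB5ACE6
clock 9: out=0, reg = 0x5AD673
clock 10: out=1, reg = 0xAD6B39
clock 11: out=1, reg = 0x56B59C
clock 12: out=0, reg = 0xAB5ACE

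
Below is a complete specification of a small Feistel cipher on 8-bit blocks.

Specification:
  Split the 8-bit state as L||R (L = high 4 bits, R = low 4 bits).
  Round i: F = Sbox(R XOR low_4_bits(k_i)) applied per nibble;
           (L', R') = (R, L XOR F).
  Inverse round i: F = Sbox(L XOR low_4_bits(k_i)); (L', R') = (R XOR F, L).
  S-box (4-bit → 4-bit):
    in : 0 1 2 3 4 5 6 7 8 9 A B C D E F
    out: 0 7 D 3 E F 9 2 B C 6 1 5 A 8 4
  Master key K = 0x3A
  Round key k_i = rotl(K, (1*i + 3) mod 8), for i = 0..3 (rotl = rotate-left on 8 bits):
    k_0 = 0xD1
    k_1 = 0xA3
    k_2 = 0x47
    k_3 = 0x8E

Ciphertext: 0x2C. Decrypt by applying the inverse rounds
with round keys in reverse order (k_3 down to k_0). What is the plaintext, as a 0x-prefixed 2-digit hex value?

s_0 = ciphertext = 0x2C
s_1 = InvRound(s_0, k_3) = 0x92
s_2 = InvRound(s_1, k_2) = 0xA9
s_3 = InvRound(s_2, k_1) = 0x5A
s_4 = InvRound(s_3, k_0) = 0x45

0x45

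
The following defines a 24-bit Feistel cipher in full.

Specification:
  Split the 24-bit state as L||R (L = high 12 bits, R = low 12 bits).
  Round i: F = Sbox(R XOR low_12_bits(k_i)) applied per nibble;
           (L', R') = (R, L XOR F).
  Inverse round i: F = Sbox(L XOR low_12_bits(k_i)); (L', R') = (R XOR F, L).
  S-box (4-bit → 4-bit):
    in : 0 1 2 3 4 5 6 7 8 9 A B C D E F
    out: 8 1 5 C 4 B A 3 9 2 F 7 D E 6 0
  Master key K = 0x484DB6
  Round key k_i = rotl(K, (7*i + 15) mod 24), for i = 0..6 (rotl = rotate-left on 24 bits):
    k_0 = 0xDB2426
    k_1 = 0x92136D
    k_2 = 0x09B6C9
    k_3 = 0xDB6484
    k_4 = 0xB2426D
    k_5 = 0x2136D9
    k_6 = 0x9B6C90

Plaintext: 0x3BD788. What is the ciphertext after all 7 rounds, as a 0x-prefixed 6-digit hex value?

s_0 = plaintext = 0x3BD788
s_1 = Round(s_0, k_0) = 0x788F4B
s_2 = Round(s_1, k_1) = 0xF4BAD2
s_3 = Round(s_2, k_2) = 0xAD225C
s_4 = Round(s_3, k_3) = 0x25C03B
s_5 = Round(s_4, k_4) = 0x03B7E6
s_6 = Round(s_5, k_5) = 0x7E61FB
s_7 = Round(s_6, k_6) = 0x1FB941

0x1FB941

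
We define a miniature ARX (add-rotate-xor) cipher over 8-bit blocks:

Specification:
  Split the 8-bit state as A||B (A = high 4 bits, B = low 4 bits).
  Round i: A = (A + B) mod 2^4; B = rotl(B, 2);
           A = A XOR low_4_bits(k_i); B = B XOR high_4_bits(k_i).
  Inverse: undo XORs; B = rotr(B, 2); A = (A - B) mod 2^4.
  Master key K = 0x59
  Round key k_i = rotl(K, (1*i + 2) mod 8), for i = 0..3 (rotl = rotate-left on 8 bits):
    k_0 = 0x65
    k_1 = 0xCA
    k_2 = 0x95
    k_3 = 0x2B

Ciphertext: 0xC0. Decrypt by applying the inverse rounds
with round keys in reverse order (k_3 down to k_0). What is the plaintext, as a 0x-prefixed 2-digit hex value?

0xE1

s_0 = ciphertext = 0xC0
s_1 = InvRound(s_0, k_3) = 0xF8
s_2 = InvRound(s_1, k_2) = 0x64
s_3 = InvRound(s_2, k_1) = 0xA2
s_4 = InvRound(s_3, k_0) = 0xE1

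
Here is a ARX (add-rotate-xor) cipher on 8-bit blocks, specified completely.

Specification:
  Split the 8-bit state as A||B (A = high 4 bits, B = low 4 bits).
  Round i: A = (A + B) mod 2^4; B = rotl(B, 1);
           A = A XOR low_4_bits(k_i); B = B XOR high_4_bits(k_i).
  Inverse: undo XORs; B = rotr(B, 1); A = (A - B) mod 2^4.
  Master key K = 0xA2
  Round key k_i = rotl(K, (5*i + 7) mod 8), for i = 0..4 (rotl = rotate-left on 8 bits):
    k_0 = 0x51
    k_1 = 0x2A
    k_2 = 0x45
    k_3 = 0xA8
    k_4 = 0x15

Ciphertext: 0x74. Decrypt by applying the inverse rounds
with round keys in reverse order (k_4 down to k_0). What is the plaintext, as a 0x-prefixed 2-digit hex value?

s_0 = ciphertext = 0x74
s_1 = InvRound(s_0, k_4) = 0x8A
s_2 = InvRound(s_1, k_3) = 0x00
s_3 = InvRound(s_2, k_2) = 0x32
s_4 = InvRound(s_3, k_1) = 0x90
s_5 = InvRound(s_4, k_0) = 0xEA

0xEA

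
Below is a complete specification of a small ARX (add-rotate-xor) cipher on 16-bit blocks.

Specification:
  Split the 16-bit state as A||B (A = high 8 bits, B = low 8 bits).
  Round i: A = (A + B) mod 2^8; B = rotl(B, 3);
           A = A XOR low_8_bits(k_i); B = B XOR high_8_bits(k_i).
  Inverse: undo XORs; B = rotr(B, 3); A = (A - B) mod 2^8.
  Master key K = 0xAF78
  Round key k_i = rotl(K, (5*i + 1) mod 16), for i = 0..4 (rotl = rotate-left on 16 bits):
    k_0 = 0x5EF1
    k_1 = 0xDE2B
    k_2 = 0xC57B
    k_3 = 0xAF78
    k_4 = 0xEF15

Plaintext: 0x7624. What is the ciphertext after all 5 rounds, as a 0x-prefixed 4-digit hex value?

0xACA9

s_0 = plaintext = 0x7624
s_1 = Round(s_0, k_0) = 0x6B7F
s_2 = Round(s_1, k_1) = 0xC125
s_3 = Round(s_2, k_2) = 0x9DEC
s_4 = Round(s_3, k_3) = 0xF1C8
s_5 = Round(s_4, k_4) = 0xACA9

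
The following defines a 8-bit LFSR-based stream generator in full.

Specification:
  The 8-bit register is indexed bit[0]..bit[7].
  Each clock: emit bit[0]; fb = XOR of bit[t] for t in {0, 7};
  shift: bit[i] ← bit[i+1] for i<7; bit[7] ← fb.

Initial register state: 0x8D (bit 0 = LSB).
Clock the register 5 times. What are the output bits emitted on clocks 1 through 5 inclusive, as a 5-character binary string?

reg_0 = 0x8D
clock 1: out=1, reg = 0x46
clock 2: out=0, reg = 0x23
clock 3: out=1, reg = 0x91
clock 4: out=1, reg = 0x48
clock 5: out=0, reg = 0x24

10110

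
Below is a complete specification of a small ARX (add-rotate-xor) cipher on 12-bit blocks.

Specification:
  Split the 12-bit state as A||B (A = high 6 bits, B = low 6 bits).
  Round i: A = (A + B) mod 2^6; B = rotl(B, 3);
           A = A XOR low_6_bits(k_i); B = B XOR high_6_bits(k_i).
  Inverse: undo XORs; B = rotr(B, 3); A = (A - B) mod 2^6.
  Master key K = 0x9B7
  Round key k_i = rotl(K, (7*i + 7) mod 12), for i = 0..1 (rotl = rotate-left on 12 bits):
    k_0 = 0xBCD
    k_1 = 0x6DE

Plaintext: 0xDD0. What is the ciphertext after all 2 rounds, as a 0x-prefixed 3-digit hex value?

s_0 = plaintext = 0xDD0
s_1 = Round(s_0, k_0) = 0x2AD
s_2 = Round(s_1, k_1) = 0xA76

0xA76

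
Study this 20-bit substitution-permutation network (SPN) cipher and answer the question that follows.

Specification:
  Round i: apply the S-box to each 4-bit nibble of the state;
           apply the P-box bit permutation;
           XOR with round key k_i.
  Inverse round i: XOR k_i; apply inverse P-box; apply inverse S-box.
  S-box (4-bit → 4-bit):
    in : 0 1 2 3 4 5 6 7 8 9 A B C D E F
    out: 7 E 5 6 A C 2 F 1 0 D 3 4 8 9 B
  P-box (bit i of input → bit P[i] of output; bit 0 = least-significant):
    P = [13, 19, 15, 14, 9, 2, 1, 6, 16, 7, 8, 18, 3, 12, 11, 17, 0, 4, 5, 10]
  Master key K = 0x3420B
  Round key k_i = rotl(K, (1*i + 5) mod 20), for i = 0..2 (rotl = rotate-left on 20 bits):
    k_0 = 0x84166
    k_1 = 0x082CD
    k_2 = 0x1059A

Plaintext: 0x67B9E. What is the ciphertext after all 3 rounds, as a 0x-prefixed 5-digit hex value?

0x235A3

s_0 = plaintext = 0x67B9E
s_1 = Round(s_0, k_0) = 0xB39FE
s_2 = Round(s_1, k_1) = 0x0F898
s_3 = Round(s_2, k_2) = 0x235A3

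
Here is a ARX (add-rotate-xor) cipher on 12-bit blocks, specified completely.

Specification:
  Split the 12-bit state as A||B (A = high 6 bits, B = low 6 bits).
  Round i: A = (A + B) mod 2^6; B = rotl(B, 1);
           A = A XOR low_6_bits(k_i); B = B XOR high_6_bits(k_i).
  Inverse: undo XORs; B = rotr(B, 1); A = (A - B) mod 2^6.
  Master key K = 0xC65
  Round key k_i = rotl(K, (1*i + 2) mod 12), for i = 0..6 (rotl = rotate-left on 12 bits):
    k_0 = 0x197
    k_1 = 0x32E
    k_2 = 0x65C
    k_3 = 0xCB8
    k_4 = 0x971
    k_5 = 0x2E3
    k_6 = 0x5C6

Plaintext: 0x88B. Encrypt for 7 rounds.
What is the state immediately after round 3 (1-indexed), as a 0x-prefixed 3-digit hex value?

0x300

s_0 = plaintext = 0x88B
s_1 = Round(s_0, k_0) = 0xE90
s_2 = Round(s_1, k_1) = 0x92C
s_3 = Round(s_2, k_2) = 0x300
s_4 = Round(s_3, k_3) = 0xD32
s_5 = Round(s_4, k_4) = 0x5C0
s_6 = Round(s_5, k_5) = 0xD0B
s_7 = Round(s_6, k_6) = 0xE41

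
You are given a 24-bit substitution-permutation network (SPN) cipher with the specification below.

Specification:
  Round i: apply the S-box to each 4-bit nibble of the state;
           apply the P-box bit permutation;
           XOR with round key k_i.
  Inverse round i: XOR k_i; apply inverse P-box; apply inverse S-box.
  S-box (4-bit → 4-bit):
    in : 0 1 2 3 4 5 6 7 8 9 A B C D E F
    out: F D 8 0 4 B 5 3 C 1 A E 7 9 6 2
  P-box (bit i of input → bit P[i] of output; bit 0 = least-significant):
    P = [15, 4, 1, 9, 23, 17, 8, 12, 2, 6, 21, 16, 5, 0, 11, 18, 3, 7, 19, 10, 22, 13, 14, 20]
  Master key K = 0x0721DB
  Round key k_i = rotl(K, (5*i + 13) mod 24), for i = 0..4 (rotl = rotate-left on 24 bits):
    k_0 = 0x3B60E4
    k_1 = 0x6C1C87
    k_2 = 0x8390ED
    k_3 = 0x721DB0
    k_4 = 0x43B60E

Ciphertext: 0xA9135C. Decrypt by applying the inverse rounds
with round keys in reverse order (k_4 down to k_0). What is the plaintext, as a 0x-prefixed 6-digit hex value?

s_0 = ciphertext = 0xA9135C
s_1 = InvRound(s_0, k_4) = 0x783ECC
s_2 = InvRound(s_1, k_3) = 0xF697EA
s_3 = InvRound(s_2, k_2) = 0xD2A148
s_4 = InvRound(s_3, k_1) = 0xA0BC06
s_5 = InvRound(s_4, k_0) = 0x8B6A56

0x8B6A56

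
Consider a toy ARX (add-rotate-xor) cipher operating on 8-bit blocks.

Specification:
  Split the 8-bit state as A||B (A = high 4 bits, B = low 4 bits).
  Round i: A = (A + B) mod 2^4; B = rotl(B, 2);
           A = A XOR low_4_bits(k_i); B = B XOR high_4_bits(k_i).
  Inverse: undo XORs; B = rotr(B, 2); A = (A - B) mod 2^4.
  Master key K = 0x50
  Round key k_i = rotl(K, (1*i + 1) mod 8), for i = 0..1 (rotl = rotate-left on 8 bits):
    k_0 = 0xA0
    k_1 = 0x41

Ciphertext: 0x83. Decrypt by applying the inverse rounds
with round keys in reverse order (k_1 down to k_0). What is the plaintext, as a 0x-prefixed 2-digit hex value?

s_0 = ciphertext = 0x83
s_1 = InvRound(s_0, k_1) = 0xCD
s_2 = InvRound(s_1, k_0) = 0xFD

0xFD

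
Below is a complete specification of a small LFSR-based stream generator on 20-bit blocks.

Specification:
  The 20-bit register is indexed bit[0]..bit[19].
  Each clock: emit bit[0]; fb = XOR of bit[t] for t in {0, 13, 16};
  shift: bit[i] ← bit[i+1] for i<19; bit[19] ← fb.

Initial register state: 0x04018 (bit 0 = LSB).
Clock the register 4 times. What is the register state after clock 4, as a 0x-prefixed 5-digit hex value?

0xA0401

reg_0 = 0x04018
clock 1: out=0, reg = 0x0200C
clock 2: out=0, reg = 0x81006
clock 3: out=0, reg = 0x40803
clock 4: out=1, reg = 0xA0401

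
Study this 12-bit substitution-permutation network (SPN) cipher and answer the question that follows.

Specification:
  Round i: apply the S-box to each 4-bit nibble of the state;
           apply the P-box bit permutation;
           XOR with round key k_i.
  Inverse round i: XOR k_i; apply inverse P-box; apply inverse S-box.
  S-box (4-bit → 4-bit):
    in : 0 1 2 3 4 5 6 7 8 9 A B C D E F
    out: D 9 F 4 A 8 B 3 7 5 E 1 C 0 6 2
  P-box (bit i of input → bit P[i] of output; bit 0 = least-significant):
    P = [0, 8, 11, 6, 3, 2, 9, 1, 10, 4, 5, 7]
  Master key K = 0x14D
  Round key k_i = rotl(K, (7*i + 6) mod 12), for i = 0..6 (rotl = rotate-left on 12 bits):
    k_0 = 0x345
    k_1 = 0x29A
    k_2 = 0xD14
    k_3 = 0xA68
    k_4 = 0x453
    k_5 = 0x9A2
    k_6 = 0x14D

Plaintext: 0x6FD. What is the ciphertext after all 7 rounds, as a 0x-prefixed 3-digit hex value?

s_0 = plaintext = 0x6FD
s_1 = Round(s_0, k_0) = 0x7D1
s_2 = Round(s_1, k_1) = 0x6CB
s_3 = Round(s_2, k_2) = 0xB87
s_4 = Round(s_3, k_3) = 0xD65
s_5 = Round(s_4, k_4) = 0x41D
s_6 = Round(s_5, k_5) = 0x938
s_7 = Round(s_6, k_6) = 0xE6C

0xE6C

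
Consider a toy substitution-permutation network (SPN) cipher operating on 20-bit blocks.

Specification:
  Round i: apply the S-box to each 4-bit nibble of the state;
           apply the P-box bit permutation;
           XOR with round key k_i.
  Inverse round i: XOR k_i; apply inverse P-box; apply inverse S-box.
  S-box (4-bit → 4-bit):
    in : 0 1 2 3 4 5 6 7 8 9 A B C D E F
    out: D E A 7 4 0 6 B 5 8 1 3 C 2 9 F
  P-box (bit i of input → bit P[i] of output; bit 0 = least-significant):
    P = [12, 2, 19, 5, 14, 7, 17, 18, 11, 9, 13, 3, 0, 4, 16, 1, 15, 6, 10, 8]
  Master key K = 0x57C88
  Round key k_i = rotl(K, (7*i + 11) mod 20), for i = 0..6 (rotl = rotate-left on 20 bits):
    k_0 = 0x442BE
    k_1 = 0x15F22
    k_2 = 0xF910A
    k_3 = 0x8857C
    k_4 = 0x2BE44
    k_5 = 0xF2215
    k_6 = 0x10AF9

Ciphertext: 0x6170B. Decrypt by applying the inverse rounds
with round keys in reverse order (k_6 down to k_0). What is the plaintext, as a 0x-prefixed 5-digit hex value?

0xE8572

s_0 = ciphertext = 0x6170B
s_1 = InvRound(s_0, k_6) = 0x11A1E
s_2 = InvRound(s_1, k_5) = 0x5E0C8
s_3 = InvRound(s_2, k_4) = 0x447FB
s_4 = InvRound(s_3, k_3) = 0xAED76
s_5 = InvRound(s_4, k_2) = 0x660E7
s_6 = InvRound(s_5, k_1) = 0x1831B
s_7 = InvRound(s_6, k_0) = 0xE8572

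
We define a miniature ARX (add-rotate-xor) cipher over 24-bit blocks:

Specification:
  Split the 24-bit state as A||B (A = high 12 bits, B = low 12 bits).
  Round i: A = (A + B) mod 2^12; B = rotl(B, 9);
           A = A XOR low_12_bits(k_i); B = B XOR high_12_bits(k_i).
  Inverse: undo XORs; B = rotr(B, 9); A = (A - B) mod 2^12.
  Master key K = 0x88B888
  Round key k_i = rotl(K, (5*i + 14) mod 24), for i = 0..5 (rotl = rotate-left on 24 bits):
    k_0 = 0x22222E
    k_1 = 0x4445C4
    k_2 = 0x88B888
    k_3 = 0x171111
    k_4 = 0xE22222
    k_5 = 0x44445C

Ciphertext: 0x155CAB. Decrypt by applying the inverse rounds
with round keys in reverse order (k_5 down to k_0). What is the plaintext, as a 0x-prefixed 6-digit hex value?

0x2E5C94

s_0 = ciphertext = 0x155CAB
s_1 = InvRound(s_0, k_5) = 0xD8D77C
s_2 = InvRound(s_1, k_4) = 0x4BBAF4
s_3 = InvRound(s_2, k_3) = 0x97DC2D
s_4 = InvRound(s_3, k_2) = 0xCC3532
s_5 = InvRound(s_4, k_1) = 0xD57BB0
s_6 = InvRound(s_5, k_0) = 0x2E5C94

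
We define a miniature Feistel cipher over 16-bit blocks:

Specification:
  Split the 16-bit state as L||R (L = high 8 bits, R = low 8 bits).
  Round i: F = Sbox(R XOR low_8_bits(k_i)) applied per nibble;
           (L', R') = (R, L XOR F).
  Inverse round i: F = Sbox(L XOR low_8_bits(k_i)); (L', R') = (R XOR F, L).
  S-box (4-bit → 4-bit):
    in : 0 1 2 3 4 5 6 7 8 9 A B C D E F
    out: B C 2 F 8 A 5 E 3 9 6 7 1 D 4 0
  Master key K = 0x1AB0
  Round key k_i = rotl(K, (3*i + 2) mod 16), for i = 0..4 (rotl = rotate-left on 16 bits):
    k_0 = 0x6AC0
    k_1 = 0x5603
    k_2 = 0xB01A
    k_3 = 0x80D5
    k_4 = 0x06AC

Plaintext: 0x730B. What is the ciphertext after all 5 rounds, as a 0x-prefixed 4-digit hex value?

0xA95E

s_0 = plaintext = 0x730B
s_1 = Round(s_0, k_0) = 0x0B64
s_2 = Round(s_1, k_1) = 0x6455
s_3 = Round(s_2, k_2) = 0x55E4
s_4 = Round(s_3, k_3) = 0xE4A9
s_5 = Round(s_4, k_4) = 0xA95E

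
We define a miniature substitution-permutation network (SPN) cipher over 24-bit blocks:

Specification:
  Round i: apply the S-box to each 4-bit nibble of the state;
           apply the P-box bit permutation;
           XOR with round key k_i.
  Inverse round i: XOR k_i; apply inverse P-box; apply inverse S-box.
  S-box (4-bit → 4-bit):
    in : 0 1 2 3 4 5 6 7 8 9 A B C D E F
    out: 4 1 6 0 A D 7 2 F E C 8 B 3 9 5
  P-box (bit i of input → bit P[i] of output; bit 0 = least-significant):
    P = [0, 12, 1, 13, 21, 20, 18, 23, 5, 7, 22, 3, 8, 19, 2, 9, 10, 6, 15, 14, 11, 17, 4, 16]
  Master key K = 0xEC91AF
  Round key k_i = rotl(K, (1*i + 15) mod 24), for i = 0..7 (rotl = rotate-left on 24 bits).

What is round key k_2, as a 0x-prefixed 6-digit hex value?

0x5FD923

K = 0xEC91AF
k_0 = rotl(K, (1*0+15) mod 24) = rotl(K, 15) = 0xD7F648
k_1 = rotl(K, (1*1+15) mod 24) = rotl(K, 16) = 0xAFEC91
k_2 = rotl(K, (1*2+15) mod 24) = rotl(K, 17) = 0x5FD923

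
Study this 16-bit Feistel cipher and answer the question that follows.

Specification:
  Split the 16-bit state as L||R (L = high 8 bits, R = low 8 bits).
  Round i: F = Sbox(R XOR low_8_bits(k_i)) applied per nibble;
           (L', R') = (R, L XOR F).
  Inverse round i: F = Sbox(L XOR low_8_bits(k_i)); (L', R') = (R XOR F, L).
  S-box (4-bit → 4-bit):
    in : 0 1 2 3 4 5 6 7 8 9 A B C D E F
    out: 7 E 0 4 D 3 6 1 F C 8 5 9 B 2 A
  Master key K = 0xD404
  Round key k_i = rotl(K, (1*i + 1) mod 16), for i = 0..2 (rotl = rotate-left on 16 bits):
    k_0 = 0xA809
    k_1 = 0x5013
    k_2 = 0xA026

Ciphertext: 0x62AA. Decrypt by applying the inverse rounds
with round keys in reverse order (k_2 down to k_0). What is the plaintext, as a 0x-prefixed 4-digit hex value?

0x010F

s_0 = ciphertext = 0x62AA
s_1 = InvRound(s_0, k_2) = 0x7762
s_2 = InvRound(s_1, k_1) = 0x0F77
s_3 = InvRound(s_2, k_0) = 0x010F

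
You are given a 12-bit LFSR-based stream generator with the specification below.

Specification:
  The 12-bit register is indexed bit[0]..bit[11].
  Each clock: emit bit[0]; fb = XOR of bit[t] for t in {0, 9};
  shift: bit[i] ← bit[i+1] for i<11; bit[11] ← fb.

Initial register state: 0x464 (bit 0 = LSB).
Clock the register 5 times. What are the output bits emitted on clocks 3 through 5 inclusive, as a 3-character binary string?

100

reg_0 = 0x464
clock 1: out=0, reg = 0x232
clock 2: out=0, reg = 0x919
clock 3: out=1, reg = 0xC8C
clock 4: out=0, reg = 0x646
clock 5: out=0, reg = 0xB23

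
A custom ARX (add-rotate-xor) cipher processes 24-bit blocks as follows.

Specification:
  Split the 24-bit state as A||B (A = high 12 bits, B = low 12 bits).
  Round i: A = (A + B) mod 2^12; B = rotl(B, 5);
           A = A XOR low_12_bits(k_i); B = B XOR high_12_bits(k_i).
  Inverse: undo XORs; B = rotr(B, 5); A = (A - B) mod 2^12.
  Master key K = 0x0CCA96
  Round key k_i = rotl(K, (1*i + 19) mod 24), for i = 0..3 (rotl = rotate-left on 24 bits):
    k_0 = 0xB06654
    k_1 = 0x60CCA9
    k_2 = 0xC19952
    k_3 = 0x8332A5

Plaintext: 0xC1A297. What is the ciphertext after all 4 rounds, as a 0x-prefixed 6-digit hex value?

s_0 = plaintext = 0xC1A297
s_1 = Round(s_0, k_0) = 0x8E59E3
s_2 = Round(s_1, k_1) = 0xE61A7F
s_3 = Round(s_2, k_2) = 0x1B23ED
s_4 = Round(s_3, k_3) = 0x73A594

0x73A594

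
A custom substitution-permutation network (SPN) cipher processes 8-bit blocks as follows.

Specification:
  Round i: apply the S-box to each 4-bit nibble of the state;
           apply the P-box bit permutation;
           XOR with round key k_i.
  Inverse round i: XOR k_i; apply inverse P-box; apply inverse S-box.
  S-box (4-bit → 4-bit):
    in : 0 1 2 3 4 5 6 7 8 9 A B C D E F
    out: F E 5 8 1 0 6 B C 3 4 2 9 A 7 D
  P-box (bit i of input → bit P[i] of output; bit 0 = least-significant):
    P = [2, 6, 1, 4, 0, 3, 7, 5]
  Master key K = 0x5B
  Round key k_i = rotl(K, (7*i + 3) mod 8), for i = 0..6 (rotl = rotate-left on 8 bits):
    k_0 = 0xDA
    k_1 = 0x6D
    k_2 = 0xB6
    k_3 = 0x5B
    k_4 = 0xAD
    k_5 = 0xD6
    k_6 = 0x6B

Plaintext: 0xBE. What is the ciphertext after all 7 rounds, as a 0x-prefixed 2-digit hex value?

s_0 = plaintext = 0xBE
s_1 = Round(s_0, k_0) = 0x94
s_2 = Round(s_1, k_1) = 0x60
s_3 = Round(s_2, k_2) = 0x68
s_4 = Round(s_3, k_3) = 0xC1
s_5 = Round(s_4, k_4) = 0xDE
s_6 = Round(s_5, k_5) = 0xB8
s_7 = Round(s_6, k_6) = 0x71

0x71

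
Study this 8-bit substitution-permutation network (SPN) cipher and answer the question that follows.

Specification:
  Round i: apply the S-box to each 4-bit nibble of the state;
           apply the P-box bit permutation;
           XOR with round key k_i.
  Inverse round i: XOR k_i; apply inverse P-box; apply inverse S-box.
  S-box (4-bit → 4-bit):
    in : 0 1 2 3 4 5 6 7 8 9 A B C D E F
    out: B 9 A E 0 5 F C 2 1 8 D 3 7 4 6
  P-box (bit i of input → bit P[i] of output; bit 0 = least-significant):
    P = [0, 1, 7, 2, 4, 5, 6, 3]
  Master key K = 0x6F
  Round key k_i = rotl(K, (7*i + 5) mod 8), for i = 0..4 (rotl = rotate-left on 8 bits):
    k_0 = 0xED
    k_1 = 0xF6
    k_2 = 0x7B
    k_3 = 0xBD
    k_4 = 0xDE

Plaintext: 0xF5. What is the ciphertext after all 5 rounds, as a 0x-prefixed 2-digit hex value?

s_0 = plaintext = 0xF5
s_1 = Round(s_0, k_0) = 0x0C
s_2 = Round(s_1, k_1) = 0xCD
s_3 = Round(s_2, k_2) = 0xC8
s_4 = Round(s_3, k_3) = 0x8F
s_5 = Round(s_4, k_4) = 0x7C

0x7C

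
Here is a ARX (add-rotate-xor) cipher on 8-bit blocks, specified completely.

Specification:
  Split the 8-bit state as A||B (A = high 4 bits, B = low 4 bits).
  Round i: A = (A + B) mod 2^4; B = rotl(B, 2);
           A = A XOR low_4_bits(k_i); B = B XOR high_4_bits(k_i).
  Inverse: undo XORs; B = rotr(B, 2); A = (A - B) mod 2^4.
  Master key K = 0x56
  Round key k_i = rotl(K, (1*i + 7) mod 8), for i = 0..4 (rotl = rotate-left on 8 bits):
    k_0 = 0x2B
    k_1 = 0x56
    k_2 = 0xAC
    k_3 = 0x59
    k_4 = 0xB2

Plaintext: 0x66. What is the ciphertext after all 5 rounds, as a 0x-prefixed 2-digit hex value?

0x0A

s_0 = plaintext = 0x66
s_1 = Round(s_0, k_0) = 0x7B
s_2 = Round(s_1, k_1) = 0x4B
s_3 = Round(s_2, k_2) = 0x34
s_4 = Round(s_3, k_3) = 0xE4
s_5 = Round(s_4, k_4) = 0x0A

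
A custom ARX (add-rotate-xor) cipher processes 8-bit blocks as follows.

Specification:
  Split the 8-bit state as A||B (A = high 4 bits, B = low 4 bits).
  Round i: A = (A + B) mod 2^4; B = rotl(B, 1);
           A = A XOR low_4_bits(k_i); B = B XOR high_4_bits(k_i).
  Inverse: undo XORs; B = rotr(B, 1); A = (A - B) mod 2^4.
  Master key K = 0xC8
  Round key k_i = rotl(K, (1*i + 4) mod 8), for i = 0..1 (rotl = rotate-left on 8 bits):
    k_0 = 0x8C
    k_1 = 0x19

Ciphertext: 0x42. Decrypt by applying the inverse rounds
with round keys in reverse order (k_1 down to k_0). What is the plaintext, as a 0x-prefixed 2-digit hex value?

s_0 = ciphertext = 0x42
s_1 = InvRound(s_0, k_1) = 0x49
s_2 = InvRound(s_1, k_0) = 0x08

0x08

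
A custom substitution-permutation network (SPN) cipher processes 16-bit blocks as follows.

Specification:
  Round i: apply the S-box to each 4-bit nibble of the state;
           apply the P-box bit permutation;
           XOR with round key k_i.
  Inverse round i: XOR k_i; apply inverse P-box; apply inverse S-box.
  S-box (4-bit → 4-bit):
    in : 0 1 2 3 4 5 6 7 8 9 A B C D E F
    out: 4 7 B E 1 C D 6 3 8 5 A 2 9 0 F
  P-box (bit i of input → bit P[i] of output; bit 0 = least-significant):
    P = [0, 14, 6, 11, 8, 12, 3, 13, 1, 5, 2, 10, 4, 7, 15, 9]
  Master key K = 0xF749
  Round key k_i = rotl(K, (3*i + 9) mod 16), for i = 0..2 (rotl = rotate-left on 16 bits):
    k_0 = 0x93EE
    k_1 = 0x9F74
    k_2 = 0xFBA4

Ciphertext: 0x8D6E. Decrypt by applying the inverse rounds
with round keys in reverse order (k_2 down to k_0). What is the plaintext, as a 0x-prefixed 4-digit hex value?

0xD340

s_0 = ciphertext = 0x8D6E
s_1 = InvRound(s_0, k_2) = 0xBD37
s_2 = InvRound(s_1, k_1) = 0x949A
s_3 = InvRound(s_2, k_0) = 0xD340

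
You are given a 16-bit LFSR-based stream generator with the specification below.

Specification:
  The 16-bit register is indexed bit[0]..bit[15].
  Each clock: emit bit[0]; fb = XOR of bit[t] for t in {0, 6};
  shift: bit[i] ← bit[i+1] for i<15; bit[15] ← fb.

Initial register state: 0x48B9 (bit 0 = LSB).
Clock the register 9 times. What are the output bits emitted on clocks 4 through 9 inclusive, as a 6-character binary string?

111010

reg_0 = 0x48B9
clock 1: out=1, reg = 0xA45C
clock 2: out=0, reg = 0xD22E
clock 3: out=0, reg = 0x6917
clock 4: out=1, reg = 0xB48B
clock 5: out=1, reg = 0xDA45
clock 6: out=1, reg = 0x6D22
clock 7: out=0, reg = 0x3691
clock 8: out=1, reg = 0x9B48
clock 9: out=0, reg = 0xCDA4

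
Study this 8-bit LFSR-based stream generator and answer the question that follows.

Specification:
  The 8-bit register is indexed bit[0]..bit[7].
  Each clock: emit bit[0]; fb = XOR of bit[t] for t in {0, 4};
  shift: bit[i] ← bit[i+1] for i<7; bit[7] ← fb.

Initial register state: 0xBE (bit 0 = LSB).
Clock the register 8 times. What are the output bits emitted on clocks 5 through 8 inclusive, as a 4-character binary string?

reg_0 = 0xBE
clock 1: out=0, reg = 0xDF
clock 2: out=1, reg = 0x6F
clock 3: out=1, reg = 0xB7
clock 4: out=1, reg = 0x5B
clock 5: out=1, reg = 0x2D
clock 6: out=1, reg = 0x96
clock 7: out=0, reg = 0xCB
clock 8: out=1, reg = 0xE5

1101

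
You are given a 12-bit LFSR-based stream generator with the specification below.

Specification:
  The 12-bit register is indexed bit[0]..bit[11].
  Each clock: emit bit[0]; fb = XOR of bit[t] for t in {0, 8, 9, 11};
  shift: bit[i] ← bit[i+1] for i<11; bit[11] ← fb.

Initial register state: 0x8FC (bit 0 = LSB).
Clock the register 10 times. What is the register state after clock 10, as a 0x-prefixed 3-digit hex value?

0xC5E

reg_0 = 0x8FC
clock 1: out=0, reg = 0xC7E
clock 2: out=0, reg = 0xE3F
clock 3: out=1, reg = 0xF1F
clock 4: out=1, reg = 0x78F
clock 5: out=1, reg = 0xBC7
clock 6: out=1, reg = 0x5E3
clock 7: out=1, reg = 0x2F1
clock 8: out=1, reg = 0x178
clock 9: out=0, reg = 0x8BC
clock 10: out=0, reg = 0xC5E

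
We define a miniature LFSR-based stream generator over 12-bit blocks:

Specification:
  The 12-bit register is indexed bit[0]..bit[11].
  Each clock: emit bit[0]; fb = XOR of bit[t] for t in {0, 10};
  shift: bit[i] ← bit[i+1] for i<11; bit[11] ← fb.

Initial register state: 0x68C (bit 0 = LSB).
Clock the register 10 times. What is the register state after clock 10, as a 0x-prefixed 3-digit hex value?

reg_0 = 0x68C
clock 1: out=0, reg = 0xB46
clock 2: out=0, reg = 0x5A3
clock 3: out=1, reg = 0x2D1
clock 4: out=1, reg = 0x968
clock 5: out=0, reg = 0x4B4
clock 6: out=0, reg = 0xA5A
clock 7: out=0, reg = 0x52D
clock 8: out=1, reg = 0x296
clock 9: out=0, reg = 0x14B
clock 10: out=1, reg = 0x8A5

0x8A5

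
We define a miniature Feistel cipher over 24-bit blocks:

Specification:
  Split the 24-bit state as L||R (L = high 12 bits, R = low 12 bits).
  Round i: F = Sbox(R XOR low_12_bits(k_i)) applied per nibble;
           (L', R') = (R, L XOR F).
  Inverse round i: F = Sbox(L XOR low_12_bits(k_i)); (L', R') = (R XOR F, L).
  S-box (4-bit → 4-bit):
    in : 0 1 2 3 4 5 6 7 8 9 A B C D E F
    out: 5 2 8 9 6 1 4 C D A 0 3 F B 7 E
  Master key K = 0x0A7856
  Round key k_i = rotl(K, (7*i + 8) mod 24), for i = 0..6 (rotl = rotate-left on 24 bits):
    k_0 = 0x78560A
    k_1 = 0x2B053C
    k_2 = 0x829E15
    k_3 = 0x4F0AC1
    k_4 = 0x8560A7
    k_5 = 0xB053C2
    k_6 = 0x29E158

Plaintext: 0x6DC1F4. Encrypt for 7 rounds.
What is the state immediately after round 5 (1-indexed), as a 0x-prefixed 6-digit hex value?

0x75A4EB

s_0 = plaintext = 0x6DC1F4
s_1 = Round(s_0, k_0) = 0x1F4A3B
s_2 = Round(s_1, k_1) = 0xA3BFA8
s_3 = Round(s_2, k_2) = 0xFA8800
s_4 = Round(s_3, k_3) = 0x80075A
s_5 = Round(s_4, k_4) = 0x75A4EB
s_6 = Round(s_5, k_5) = 0x4EBBD0
s_7 = Round(s_6, k_6) = 0xBD0436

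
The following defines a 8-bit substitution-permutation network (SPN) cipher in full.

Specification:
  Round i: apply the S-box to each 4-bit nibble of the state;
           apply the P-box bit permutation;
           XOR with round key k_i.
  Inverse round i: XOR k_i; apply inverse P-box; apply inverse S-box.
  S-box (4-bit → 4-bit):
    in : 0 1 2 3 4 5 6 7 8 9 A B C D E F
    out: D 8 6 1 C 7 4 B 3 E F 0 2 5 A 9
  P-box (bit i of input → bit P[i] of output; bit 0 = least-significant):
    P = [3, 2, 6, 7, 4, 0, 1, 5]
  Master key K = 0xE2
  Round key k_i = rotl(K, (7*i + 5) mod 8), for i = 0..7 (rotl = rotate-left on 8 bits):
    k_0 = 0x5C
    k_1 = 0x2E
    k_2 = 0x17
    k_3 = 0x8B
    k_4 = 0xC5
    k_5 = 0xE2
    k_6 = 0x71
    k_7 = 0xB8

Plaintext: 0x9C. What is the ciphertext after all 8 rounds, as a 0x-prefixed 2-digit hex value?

0x0F

s_0 = plaintext = 0x9C
s_1 = Round(s_0, k_0) = 0x7B
s_2 = Round(s_1, k_1) = 0x1F
s_3 = Round(s_2, k_2) = 0xBF
s_4 = Round(s_3, k_3) = 0x03
s_5 = Round(s_4, k_4) = 0xFF
s_6 = Round(s_5, k_5) = 0x5A
s_7 = Round(s_6, k_6) = 0xAE
s_8 = Round(s_7, k_7) = 0x0F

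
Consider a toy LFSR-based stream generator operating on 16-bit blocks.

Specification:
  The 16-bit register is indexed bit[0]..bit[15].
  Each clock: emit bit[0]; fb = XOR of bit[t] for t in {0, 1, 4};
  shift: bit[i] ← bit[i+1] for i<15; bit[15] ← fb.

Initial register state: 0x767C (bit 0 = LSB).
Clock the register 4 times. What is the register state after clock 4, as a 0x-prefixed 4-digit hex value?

reg_0 = 0x767C
clock 1: out=0, reg = 0xBB3E
clock 2: out=0, reg = 0x5D9F
clock 3: out=1, reg = 0xAECF
clock 4: out=1, reg = 0x5767

0x5767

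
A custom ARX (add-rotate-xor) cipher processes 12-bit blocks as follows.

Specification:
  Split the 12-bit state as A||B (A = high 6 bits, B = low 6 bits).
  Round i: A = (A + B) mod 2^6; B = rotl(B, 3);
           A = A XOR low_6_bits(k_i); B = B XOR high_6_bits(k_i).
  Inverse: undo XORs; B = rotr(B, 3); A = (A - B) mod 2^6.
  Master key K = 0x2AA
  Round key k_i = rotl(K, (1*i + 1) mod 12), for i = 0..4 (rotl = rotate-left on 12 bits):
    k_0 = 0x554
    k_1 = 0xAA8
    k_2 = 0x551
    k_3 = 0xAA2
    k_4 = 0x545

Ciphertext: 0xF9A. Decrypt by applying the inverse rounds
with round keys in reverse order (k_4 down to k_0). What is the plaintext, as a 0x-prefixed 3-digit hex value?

s_0 = ciphertext = 0xF9A
s_1 = InvRound(s_0, k_4) = 0x0B9
s_2 = InvRound(s_1, k_3) = 0x19A
s_3 = InvRound(s_2, k_2) = 0x7B9
s_4 = InvRound(s_3, k_1) = 0x71A
s_5 = InvRound(s_4, k_0) = 0x3F9

0x3F9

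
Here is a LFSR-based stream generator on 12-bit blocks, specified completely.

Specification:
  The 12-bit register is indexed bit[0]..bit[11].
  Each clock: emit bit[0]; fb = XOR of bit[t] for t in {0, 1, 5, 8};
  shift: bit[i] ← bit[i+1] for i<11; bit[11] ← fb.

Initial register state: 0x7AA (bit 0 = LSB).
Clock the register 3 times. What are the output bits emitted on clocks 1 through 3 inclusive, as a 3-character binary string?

reg_0 = 0x7AA
clock 1: out=0, reg = 0xBD5
clock 2: out=1, reg = 0x5EA
clock 3: out=0, reg = 0xAF5

010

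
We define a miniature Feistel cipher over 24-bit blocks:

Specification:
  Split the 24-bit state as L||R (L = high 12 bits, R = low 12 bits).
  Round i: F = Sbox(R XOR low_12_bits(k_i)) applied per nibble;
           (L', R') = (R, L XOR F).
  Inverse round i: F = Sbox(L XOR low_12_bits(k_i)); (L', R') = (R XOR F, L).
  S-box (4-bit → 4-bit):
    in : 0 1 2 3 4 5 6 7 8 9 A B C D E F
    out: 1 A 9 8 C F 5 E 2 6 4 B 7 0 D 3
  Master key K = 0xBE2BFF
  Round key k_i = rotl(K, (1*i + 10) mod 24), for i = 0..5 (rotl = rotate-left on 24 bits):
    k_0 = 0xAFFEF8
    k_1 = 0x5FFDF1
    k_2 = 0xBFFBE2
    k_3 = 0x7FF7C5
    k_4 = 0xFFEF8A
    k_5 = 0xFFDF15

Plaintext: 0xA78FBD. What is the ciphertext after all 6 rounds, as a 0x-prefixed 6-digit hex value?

s_0 = plaintext = 0xA78FBD
s_1 = Round(s_0, k_0) = 0xFBD0B7
s_2 = Round(s_1, k_1) = 0x0B7F78
s_3 = Round(s_2, k_2) = 0xF78CD3
s_4 = Round(s_3, k_3) = 0xCD34DD
s_5 = Round(s_4, k_4) = 0x4DD72D
s_6 = Round(s_5, k_5) = 0x72D65F

0x72D65F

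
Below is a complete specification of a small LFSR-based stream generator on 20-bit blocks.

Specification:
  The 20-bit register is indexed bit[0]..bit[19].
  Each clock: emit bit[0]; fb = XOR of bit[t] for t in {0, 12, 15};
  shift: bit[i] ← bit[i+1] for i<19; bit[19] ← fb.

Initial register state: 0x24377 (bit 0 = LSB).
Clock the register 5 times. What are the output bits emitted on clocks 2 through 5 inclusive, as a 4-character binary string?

reg_0 = 0x24377
clock 1: out=1, reg = 0x921BB
clock 2: out=1, reg = 0xC90DD
clock 3: out=1, reg = 0xE486E
clock 4: out=0, reg = 0x72437
clock 5: out=1, reg = 0xB921B

1101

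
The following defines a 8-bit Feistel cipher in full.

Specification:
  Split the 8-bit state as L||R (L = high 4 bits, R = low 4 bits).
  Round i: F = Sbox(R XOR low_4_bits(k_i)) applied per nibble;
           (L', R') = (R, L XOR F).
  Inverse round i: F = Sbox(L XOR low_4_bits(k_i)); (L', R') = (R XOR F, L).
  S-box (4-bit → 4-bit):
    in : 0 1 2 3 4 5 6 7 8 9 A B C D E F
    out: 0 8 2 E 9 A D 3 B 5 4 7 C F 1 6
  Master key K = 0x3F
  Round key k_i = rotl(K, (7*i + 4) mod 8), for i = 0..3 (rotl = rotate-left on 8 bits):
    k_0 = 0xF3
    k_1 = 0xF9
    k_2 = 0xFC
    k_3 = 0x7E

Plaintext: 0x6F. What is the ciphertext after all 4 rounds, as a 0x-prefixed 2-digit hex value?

s_0 = plaintext = 0x6F
s_1 = Round(s_0, k_0) = 0xFA
s_2 = Round(s_1, k_1) = 0xA1
s_3 = Round(s_2, k_2) = 0x15
s_4 = Round(s_3, k_3) = 0x56

0x56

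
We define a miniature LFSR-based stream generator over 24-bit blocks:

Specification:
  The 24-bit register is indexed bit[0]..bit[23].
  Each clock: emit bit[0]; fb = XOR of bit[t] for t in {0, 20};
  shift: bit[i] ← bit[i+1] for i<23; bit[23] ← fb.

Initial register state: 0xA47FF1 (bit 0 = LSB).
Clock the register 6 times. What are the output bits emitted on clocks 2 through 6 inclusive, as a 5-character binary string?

00011

reg_0 = 0xA47FF1
clock 1: out=1, reg = 0xD23FF8
clock 2: out=0, reg = 0xE91FFC
clock 3: out=0, reg = 0x748FFE
clock 4: out=0, reg = 0xBA47FF
clock 5: out=1, reg = 0x5D23FF
clock 6: out=1, reg = 0x2E91FF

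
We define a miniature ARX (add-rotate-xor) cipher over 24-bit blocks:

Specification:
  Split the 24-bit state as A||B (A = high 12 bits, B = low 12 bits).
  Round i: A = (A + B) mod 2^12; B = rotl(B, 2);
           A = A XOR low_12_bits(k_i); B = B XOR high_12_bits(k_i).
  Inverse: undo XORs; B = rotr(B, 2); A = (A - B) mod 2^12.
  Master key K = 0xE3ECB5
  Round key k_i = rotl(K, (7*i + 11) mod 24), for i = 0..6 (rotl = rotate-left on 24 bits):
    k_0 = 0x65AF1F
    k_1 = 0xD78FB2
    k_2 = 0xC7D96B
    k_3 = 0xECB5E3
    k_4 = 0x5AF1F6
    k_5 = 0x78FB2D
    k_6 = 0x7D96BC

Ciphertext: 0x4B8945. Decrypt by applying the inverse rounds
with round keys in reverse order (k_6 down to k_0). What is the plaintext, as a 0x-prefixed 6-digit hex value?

0x48601B

s_0 = ciphertext = 0x4B8945
s_1 = InvRound(s_0, k_6) = 0xE5D3A7
s_2 = InvRound(s_1, k_5) = 0x46610A
s_3 = InvRound(s_2, k_4) = 0x067529
s_4 = InvRound(s_3, k_3) = 0xA8CAF8
s_5 = InvRound(s_4, k_2) = 0xE465A1
s_6 = InvRound(s_5, k_1) = 0xBBE636
s_7 = InvRound(s_6, k_0) = 0x48601B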